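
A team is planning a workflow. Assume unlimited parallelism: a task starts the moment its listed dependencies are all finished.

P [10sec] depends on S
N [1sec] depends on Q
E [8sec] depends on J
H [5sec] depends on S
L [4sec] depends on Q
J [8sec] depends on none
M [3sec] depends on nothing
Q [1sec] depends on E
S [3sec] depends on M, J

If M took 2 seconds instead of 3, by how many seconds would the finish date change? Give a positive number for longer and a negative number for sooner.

Baseline: J→E→Q→L = 8+8+1+4 = 21 → 21 seconds.
M is off the critical path — its longest chain is 16 seconds, giving 5 of slack.
The critical path is still J→E→Q→L; finish is now 21 seconds.
Change in finish: 21 − 21 = +0 seconds.

0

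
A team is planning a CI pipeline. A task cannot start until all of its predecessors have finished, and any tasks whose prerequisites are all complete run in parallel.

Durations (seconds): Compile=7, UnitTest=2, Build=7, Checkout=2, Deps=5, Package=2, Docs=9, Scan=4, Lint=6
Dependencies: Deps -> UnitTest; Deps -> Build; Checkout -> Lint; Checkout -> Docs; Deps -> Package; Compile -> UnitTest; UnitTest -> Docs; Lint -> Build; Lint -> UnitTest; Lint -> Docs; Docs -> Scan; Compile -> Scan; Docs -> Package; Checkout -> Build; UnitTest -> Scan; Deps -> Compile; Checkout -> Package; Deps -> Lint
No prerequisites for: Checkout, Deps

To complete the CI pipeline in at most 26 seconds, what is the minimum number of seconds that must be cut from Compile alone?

Current finish: 27 seconds; target: 26.
Compile is on every critical path, so each second cut from Compile cuts the finish by one (this holds down to a finish of 26).
Need 27 − 26 = 1 second off Compile → Compile becomes 6 seconds, finish becomes 26.

1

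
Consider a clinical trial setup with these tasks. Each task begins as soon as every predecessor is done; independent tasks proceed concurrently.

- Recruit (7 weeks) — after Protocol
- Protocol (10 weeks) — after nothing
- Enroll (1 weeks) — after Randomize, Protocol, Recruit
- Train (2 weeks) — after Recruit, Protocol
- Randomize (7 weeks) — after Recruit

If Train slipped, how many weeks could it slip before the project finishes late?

Protocol→Recruit→Randomize→Enroll = 10+7+7+1 = 25 sets the makespan at 25 weeks.
Train finishes as early as 19 and must finish by 25.
Slack of Train = 23 − 17 = 6 weeks.

6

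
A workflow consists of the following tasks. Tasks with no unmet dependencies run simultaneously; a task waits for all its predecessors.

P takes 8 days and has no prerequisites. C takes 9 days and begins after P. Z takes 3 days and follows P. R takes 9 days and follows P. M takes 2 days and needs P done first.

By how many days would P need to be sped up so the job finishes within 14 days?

Current finish: 17 days; target: 14.
P is on every critical path, so each day cut from P cuts the finish by one (this holds down to a finish of 10).
Need 17 − 14 = 3 days off P → P becomes 5 days, finish becomes 14.

3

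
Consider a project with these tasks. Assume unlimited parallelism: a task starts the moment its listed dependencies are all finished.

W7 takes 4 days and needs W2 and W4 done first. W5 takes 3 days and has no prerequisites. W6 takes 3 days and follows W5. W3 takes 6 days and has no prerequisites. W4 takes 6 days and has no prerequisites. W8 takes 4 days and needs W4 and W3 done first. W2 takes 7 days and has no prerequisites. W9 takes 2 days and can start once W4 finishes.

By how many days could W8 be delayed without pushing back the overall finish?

W2→W7 = 7+4 = 11 sets the makespan at 11 days.
The longest chain containing W8 totals 10 days.
Float = 11 − 10 = 1.

1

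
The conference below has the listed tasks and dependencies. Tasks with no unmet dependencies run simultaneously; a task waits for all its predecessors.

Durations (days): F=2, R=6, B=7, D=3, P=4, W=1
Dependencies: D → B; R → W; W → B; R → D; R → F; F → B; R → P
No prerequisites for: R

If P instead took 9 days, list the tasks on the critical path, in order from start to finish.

R, D, B

The binding path is R→D→B = 6+3+7 = 16; finish at 16 days.
The longest path through P is only 10 days, so P has float 6.
The critical path is still R→D→B; finish is now 16 days.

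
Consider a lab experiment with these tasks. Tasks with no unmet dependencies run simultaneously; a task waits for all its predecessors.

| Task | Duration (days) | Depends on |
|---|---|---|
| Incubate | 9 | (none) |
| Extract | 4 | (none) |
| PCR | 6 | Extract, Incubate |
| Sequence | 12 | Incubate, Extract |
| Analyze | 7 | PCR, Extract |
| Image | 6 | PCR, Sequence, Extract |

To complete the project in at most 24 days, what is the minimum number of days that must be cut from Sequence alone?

3

Current finish: 27 days; target: 24.
Sequence is on every critical path, so each day cut from Sequence cuts the finish by one (this holds down to a finish of 22).
Need 27 − 24 = 3 days off Sequence → Sequence becomes 9 days, finish becomes 24.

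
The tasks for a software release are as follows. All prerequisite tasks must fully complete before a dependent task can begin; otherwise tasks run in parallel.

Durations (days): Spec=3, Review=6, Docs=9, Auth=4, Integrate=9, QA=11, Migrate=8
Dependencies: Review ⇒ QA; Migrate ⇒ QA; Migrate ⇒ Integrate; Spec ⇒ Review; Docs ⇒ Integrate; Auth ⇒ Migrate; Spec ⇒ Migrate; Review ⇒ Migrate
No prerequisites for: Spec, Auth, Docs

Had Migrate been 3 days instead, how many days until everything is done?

Actual critical path: Spec→Review→Migrate→QA = 3+6+8+11 = 28 ⇒ 28 days.
Migrate is on the critical path; changing it to 3 makes that path 23 days.
No other chain overtakes it, so the finish is 23 days.

23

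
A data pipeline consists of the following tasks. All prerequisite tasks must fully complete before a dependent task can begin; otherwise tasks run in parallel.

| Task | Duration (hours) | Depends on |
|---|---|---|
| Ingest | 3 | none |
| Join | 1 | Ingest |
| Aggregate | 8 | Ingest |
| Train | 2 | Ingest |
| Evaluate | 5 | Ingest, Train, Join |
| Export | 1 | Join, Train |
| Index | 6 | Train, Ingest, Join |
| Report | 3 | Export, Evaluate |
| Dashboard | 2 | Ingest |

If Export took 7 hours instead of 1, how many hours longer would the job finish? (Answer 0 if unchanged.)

As given, the longest chain is Ingest→Train→Evaluate→Report = 3+2+5+3 = 13, so the finish is 13 hours.
Export has 4 hours of float (longest path through it is 9).
New critical path: Ingest→Train→Export→Report = 3+2+7+3 = 15 ⇒ 15 hours.
Change in finish: 15 − 13 = +2 hours.

2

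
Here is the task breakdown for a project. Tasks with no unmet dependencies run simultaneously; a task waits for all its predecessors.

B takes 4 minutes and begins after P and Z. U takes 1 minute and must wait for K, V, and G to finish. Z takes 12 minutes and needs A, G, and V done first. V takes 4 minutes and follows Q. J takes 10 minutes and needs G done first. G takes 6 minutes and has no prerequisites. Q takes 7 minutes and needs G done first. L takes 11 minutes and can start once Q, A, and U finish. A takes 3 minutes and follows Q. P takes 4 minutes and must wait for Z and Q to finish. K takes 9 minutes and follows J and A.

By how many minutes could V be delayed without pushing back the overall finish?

0

The longest chain is G→J→K→U→L = 6+10+9+1+11 = 37; overall finish 37 minutes.
V finishes as early as 17 and must finish by 17.
Float = 37 − 37 = 0.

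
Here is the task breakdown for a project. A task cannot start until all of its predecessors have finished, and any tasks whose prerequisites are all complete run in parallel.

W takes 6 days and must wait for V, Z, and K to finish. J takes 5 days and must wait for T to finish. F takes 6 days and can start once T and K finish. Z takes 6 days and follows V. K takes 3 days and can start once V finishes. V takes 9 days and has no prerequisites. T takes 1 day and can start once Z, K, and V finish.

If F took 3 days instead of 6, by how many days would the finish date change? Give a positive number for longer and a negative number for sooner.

-1

The binding path is V→Z→T→F = 9+6+1+6 = 22; finish at 22 days.
F lies on that path, so at 3 days the path becomes 19 days.
New critical path: V→Z→T→J = 9+6+1+5 = 21 ⇒ 21 days.
Change in finish: 21 − 22 = -1 days.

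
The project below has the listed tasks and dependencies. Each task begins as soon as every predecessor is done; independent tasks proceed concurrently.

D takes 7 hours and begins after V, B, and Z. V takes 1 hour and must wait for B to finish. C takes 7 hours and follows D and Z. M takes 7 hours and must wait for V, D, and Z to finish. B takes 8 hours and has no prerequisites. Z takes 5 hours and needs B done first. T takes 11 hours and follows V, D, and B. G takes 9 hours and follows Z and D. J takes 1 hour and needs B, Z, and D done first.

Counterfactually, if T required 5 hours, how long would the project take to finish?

Baseline: B→Z→D→T = 8+5+7+11 = 31 → 31 hours.
T is on the critical path; changing it to 5 makes that path 25 hours.
Now B→Z→D→G = 8+5+7+9 = 29 is longest, so the finish becomes 29 hours.

29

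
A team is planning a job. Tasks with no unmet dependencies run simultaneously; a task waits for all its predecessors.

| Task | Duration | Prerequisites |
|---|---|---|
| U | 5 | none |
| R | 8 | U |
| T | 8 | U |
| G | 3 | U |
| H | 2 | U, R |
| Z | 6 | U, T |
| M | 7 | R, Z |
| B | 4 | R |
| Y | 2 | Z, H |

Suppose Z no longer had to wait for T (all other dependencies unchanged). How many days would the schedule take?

With the dependency in place, U→T→Z→M = 5+8+6+7 = 26 sets the finish at 26 days.
Without T→Z, Z's earliest start moves from 13 to 5.
The longest chain is now U→R→M = 5+8+7 = 20, so the schedule takes 20 days.

20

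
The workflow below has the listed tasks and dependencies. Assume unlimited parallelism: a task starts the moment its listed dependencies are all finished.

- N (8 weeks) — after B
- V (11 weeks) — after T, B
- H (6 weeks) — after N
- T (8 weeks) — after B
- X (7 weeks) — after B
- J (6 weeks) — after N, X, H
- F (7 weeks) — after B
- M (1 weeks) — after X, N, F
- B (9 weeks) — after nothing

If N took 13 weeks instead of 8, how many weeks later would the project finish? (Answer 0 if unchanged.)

5

As given, the longest chain is B→N→H→J = 9+8+6+6 = 29, so the finish is 29 weeks.
Since N is critical, the +5 change carries straight to that chain (now 34 weeks).
The critical path is still B→N→H→J; finish is now 34 weeks.
Change in finish: 34 − 29 = +5 weeks.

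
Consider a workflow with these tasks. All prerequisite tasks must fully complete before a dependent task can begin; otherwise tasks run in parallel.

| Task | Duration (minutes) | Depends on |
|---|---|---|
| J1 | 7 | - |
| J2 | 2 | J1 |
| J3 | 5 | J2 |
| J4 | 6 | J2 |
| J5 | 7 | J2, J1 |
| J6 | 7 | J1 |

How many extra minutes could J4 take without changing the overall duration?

J1→J2→J5 = 7+2+7 = 16 sets the makespan at 16 minutes.
J4 finishes as early as 15 and must finish by 16.
Float = 16 − 15 = 1.

1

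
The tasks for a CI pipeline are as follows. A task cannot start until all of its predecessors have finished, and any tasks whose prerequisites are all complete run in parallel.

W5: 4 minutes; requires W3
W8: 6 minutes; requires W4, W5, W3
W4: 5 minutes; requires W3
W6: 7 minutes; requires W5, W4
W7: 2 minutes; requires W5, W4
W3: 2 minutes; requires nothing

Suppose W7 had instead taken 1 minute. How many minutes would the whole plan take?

14

Baseline: W3→W4→W6 = 2+5+7 = 14 → 14 minutes.
W7 is off the critical path — its longest chain is 9 minutes, giving 5 of slack.
The critical path is still W3→W4→W6; finish is now 14 minutes.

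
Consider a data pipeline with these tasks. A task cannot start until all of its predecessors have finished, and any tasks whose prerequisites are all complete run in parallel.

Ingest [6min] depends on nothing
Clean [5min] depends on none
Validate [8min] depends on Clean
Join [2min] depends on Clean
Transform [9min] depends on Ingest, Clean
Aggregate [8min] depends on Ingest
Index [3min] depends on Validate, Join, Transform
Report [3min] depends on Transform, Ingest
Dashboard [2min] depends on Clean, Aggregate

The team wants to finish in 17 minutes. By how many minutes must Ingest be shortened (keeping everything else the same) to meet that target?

1

Current finish: 18 minutes; target: 17.
Ingest is on every critical path, so each minute cut from Ingest cuts the finish by one (this holds down to a finish of 17).
Need 18 − 17 = 1 minute off Ingest → Ingest becomes 5 minutes, finish becomes 17.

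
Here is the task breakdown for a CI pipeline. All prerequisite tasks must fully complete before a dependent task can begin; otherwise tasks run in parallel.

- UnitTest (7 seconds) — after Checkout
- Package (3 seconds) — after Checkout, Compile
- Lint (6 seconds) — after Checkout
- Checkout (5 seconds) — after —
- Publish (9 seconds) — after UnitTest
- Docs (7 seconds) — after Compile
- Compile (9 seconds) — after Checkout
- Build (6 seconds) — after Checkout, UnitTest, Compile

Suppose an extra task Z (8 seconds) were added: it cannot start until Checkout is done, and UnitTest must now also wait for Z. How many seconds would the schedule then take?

Originally the schedule takes 21 seconds.
With Z inserted, UnitTest now waits for max(Checkout, Z).
New critical path: Checkout→Z→UnitTest→Publish = 5+8+7+9 = 29 ⇒ 29 seconds.

29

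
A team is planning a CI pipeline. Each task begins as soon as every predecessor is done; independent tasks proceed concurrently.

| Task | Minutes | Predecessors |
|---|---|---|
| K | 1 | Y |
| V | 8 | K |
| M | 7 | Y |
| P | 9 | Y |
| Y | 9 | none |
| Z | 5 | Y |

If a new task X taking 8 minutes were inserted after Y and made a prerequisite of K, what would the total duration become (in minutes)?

Originally the plan takes 18 minutes.
With X inserted, K now waits for max(Y, X).
New critical path: Y→X→K→V = 9+8+1+8 = 26 ⇒ 26 minutes.

26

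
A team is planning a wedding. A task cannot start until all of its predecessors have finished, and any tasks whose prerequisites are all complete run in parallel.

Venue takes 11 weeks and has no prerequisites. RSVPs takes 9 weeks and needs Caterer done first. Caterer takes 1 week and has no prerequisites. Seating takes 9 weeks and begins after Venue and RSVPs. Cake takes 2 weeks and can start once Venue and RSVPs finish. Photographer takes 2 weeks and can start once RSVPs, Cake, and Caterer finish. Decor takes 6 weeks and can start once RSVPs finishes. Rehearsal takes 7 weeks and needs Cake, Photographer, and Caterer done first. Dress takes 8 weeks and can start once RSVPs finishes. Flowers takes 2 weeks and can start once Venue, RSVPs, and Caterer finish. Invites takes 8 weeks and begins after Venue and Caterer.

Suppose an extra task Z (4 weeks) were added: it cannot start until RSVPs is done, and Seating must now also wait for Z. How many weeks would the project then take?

23

Originally the project takes 22 weeks.
With Z inserted, Seating now waits for max(Venue, RSVPs, Z).
New critical path: Caterer→RSVPs→Z→Seating = 1+9+4+9 = 23 ⇒ 23 weeks.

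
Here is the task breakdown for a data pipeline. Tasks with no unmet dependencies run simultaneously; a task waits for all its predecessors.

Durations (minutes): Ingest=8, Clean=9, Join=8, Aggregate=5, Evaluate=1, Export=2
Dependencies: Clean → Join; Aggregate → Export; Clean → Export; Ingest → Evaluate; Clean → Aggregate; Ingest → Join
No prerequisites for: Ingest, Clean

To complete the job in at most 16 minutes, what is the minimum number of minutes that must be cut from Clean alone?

Current finish: 17 minutes; target: 16.
Clean is on every critical path, so each minute cut from Clean cuts the finish by one (this holds down to a finish of 16).
Need 17 − 16 = 1 minute off Clean → Clean becomes 8 minutes, finish becomes 16.

1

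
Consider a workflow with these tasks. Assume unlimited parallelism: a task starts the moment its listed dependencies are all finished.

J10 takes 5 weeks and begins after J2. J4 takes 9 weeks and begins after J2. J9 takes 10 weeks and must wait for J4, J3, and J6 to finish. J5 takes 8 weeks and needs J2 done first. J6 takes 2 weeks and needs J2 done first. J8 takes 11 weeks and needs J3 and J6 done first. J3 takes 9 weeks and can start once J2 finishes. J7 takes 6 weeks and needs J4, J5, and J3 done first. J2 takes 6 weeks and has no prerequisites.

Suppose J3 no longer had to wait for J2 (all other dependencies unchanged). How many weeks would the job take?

25

Original critical path: J2→J3→J8 = 6+9+11 = 26 ⇒ 26 weeks.
Without J2→J3, J3's earliest start moves from 6 to 0.
The longest chain is now J2→J4→J9 = 6+9+10 = 25, so the job takes 25 weeks.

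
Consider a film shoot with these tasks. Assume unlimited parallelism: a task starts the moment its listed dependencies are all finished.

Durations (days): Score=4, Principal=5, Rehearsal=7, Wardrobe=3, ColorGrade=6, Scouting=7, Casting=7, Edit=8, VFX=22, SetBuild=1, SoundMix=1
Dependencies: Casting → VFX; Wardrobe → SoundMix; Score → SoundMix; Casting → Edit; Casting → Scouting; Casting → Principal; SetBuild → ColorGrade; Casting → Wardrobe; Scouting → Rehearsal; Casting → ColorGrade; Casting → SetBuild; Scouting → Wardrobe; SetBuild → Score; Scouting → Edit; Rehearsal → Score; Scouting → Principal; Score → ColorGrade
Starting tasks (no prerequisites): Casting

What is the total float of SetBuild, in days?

The longest chain is Casting→Scouting→Rehearsal→Score→ColorGrade = 7+7+7+4+6 = 31; overall finish 31 days.
Longest path through SetBuild: 18 days (earliest finish 8, latest finish 21).
Slack of SetBuild = 20 − 7 = 13 days.

13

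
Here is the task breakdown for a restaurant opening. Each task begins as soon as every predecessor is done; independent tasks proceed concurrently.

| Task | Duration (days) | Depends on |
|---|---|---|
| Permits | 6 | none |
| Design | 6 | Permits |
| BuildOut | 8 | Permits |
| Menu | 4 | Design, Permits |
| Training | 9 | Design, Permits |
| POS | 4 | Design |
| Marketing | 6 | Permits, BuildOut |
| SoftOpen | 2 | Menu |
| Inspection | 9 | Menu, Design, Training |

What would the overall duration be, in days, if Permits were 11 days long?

The binding path is Permits→Design→Training→Inspection = 6+6+9+9 = 30; finish at 30 days.
Permits lies on that path, so at 11 days the path becomes 35 days.
That remains the longest chain; total 35 days.

35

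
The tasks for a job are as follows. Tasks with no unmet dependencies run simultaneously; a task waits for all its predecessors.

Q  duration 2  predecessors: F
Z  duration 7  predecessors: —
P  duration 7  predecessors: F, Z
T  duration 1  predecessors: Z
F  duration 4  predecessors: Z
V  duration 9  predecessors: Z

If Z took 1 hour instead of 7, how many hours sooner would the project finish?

6

As given, the longest chain is Z→F→P = 7+4+7 = 18, so the finish is 18 hours.
Since Z is critical, the -6 change carries straight to that chain (now 12 hours).
The critical path is still Z→F→P; finish is now 12 hours.
Change in finish: 12 − 18 = -6 hours.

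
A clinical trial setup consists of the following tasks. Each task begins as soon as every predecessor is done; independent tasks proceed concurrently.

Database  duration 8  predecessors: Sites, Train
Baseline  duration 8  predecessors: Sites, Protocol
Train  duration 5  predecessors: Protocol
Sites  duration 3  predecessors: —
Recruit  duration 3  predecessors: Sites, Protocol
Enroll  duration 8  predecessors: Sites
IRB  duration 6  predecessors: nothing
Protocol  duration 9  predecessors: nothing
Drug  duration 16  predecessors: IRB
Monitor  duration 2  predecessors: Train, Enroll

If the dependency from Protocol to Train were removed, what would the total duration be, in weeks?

With the dependency in place, Protocol→Train→Database = 9+5+8 = 22 sets the finish at 22 weeks.
Without Protocol→Train, Train's earliest start moves from 9 to 0.
After: IRB→Drug = 6+16 = 22 → 22 weeks.

22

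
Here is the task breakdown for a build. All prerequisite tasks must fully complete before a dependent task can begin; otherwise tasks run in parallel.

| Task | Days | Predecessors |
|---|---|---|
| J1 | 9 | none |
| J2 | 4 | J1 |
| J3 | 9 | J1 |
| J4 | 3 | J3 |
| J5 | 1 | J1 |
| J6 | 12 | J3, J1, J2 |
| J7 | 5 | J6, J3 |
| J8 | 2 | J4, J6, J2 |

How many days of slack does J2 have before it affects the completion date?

The longest chain is J1→J3→J6→J7 = 9+9+12+5 = 35; overall finish 35 days.
The longest chain containing J2 totals 30 days.
Float = 35 − 30 = 5.

5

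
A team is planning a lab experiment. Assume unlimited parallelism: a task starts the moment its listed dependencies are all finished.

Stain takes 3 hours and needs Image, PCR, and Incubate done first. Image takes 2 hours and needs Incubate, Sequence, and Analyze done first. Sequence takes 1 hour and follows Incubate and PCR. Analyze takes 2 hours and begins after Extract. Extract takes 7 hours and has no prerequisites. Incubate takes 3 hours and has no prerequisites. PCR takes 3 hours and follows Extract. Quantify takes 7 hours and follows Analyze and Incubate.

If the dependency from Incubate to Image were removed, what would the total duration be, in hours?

16

Before: longest chain Extract→PCR→Sequence→Image→Stain = 7+3+1+2+3 = 16, finish 16.
Dropping Incubate→Image doesn't change Image's earliest start (11); another predecessor still binds.
After: Extract→PCR→Sequence→Image→Stain = 7+3+1+2+3 = 16 → 16 hours.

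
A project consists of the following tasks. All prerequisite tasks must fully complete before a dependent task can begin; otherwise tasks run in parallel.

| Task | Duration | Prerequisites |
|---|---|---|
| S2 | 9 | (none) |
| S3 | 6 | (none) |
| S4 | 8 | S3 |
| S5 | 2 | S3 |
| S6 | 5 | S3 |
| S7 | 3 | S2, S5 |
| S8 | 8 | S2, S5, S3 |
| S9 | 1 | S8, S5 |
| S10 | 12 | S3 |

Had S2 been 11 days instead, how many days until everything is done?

Actual critical path: S2→S8→S9 = 9+8+1 = 18 ⇒ 18 days.
S2 lies on that path, so at 11 days the path becomes 20 days.
No other chain overtakes it, so the finish is 20 days.

20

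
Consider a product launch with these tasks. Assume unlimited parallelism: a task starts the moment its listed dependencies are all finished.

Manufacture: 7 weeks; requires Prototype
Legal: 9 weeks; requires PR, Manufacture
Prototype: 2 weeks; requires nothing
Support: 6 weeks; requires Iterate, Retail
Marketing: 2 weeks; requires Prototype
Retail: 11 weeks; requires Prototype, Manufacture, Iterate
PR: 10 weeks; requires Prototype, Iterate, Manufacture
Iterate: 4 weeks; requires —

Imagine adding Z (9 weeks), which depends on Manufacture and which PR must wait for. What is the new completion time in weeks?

Originally the product launch takes 28 weeks.
With Z inserted, PR now waits for max(Prototype, Iterate, Manufacture, Z).
New critical path: Prototype→Manufacture→Z→PR→Legal = 2+7+9+10+9 = 37 ⇒ 37 weeks.

37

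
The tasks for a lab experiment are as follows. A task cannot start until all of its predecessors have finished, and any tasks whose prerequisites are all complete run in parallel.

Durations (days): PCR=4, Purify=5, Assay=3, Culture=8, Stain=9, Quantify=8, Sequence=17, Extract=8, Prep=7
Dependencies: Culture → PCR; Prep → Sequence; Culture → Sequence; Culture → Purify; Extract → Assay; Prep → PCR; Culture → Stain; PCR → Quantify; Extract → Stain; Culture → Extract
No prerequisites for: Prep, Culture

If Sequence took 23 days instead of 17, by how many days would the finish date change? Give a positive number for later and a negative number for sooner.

6

Baseline: Culture→Sequence = 8+17 = 25 → 25 days.
Sequence is on the critical path; changing it to 23 makes that path 31 days.
That remains the longest chain; total 31 days.
Change in finish: 31 − 25 = +6 days.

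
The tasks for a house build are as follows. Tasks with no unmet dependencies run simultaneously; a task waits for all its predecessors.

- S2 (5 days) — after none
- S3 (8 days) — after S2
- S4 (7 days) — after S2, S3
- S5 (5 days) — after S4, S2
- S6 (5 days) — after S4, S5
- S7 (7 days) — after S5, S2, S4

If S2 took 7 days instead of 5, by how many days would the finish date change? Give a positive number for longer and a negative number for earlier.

Baseline: S2→S3→S4→S5→S7 = 5+8+7+5+7 = 32 → 32 days.
S2 lies on that path, so at 7 days the path becomes 34 days.
That remains the longest chain; total 34 days.
Change in finish: 34 − 32 = +2 days.

2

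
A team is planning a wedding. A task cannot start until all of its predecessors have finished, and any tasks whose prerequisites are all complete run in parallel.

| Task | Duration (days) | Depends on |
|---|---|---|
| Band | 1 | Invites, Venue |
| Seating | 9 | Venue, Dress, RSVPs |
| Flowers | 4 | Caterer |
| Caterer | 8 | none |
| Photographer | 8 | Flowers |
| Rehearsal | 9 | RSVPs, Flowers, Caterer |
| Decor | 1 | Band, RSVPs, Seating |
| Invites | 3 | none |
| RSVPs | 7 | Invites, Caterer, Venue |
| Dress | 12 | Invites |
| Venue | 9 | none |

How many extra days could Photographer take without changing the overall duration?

Venue→RSVPs→Seating→Decor = 9+7+9+1 = 26 sets the makespan at 26 days.
Photographer finishes as early as 20 and must finish by 26.
So Photographer can slip 26 − 20 = 6 days.

6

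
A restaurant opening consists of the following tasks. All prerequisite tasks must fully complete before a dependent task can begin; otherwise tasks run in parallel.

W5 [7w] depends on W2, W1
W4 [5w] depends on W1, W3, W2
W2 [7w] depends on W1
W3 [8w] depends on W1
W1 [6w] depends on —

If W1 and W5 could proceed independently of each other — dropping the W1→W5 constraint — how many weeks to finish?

Before: longest chain W1→W2→W5 = 6+7+7 = 20, finish 20.
Dropping W1→W5 doesn't change W5's earliest start (13); another predecessor still binds.
New critical path: W1→W2→W5 = 6+7+7 = 20 ⇒ 20 weeks.

20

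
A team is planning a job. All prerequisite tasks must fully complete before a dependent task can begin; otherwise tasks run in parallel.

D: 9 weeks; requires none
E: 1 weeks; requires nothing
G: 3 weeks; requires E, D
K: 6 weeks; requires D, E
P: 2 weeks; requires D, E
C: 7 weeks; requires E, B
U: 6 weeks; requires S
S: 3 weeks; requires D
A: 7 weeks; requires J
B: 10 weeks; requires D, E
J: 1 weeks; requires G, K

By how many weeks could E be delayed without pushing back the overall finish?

8

D→B→C = 9+10+7 = 26 sets the makespan at 26 weeks.
The longest chain containing E totals 18 weeks.
So E can slip 9 − 1 = 8 weeks.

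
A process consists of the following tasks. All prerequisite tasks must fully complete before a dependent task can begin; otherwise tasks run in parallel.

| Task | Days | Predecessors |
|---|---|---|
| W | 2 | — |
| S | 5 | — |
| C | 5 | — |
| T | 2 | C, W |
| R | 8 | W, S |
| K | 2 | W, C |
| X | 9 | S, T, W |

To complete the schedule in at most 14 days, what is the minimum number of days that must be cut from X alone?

2

Current finish: 16 days; target: 14.
X is on every critical path, so each day cut from X cuts the finish by one (this holds down to a finish of 13).
Need 16 − 14 = 2 days off X → X becomes 7 days, finish becomes 14.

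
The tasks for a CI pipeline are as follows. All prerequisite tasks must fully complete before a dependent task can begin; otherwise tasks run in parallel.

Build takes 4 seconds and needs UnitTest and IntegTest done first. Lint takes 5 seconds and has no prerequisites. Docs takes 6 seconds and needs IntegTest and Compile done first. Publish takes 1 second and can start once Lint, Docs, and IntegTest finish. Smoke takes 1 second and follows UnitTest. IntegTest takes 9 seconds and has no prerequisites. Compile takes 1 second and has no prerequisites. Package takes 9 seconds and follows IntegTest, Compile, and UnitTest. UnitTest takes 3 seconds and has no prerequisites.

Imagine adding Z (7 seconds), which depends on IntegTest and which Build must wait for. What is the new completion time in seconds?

20

Originally the plan takes 18 seconds.
With Z inserted, Build now waits for max(UnitTest, IntegTest, Z).
New critical path: IntegTest→Z→Build = 9+7+4 = 20 ⇒ 20 seconds.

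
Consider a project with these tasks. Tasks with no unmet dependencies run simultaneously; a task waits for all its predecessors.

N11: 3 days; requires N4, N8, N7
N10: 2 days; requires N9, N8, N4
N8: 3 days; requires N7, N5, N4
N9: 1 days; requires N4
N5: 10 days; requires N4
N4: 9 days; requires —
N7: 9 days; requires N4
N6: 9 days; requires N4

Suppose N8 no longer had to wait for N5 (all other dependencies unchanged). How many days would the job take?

Original critical path: N4→N5→N8→N11 = 9+10+3+3 = 25 ⇒ 25 days.
Without N5→N8, N8's earliest start moves from 19 to 18.
New critical path: N4→N7→N8→N11 = 9+9+3+3 = 24 ⇒ 24 days.

24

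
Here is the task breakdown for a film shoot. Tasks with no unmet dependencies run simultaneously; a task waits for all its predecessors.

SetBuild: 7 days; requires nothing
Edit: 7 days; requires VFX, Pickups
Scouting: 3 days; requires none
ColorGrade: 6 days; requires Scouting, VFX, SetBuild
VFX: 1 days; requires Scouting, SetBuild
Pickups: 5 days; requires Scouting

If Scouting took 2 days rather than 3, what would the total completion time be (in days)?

As given, the longest chain is Scouting→Pickups→Edit = 3+5+7 = 15, so the finish is 15 days.
Since Scouting is critical, the -1 change carries straight to that chain (now 14 days).
The binding chain switches to SetBuild→VFX→Edit = 7+1+7 = 15; finish 15 days.

15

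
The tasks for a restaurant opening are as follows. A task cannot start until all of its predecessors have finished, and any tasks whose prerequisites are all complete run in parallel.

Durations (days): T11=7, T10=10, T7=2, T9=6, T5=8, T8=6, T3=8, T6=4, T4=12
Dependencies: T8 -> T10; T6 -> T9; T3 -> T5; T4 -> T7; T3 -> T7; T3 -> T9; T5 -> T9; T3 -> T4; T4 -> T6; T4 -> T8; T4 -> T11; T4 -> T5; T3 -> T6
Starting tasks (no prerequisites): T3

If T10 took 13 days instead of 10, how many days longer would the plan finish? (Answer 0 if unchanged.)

Baseline: T3→T4→T8→T10 = 8+12+6+10 = 36 → 36 days.
Since T10 is critical, the +3 change carries straight to that chain (now 39 days).
The critical path is still T3→T4→T8→T10; finish is now 39 days.
Change in finish: 39 − 36 = +3 days.

3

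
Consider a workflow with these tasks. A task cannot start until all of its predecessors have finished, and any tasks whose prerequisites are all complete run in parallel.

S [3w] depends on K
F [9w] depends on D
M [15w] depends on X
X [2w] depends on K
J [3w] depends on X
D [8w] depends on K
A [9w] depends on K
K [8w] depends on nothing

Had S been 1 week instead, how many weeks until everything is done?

25

As given, the longest chain is K→D→F = 8+8+9 = 25, so the finish is 25 weeks.
The longest path through S is only 11 weeks, so S has float 14.
No other chain overtakes it, so the finish is 25 weeks.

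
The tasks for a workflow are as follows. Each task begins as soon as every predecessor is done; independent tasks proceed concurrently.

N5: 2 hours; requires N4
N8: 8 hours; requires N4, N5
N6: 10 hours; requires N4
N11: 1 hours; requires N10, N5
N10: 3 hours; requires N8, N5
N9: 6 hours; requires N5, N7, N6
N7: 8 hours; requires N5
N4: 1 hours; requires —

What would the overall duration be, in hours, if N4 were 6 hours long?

22

Actual critical path: N4→N5→N7→N9 = 1+2+8+6 = 17 ⇒ 17 hours.
N4 lies on that path, so at 6 hours the path becomes 22 hours.
No other chain overtakes it, so the finish is 22 hours.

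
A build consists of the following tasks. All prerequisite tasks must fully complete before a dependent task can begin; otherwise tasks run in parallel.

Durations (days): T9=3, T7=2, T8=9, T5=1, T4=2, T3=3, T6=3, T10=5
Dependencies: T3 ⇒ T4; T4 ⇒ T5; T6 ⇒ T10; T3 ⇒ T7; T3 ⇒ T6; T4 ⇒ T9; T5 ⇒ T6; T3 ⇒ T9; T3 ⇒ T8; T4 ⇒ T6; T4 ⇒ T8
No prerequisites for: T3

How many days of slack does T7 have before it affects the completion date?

9

T3→T4→T5→T6→T10 = 3+2+1+3+5 = 14 sets the makespan at 14 days.
Longest path through T7: 5 days (earliest finish 5, latest finish 14).
So T7 can slip 14 − 5 = 9 days.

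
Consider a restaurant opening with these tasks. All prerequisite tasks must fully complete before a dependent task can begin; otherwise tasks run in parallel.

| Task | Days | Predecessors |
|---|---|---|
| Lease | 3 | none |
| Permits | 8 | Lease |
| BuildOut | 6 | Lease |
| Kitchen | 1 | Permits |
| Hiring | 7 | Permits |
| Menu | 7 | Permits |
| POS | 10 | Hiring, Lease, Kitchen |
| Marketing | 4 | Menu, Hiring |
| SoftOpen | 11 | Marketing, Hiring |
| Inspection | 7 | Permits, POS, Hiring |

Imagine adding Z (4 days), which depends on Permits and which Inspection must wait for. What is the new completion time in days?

35

Originally the plan takes 35 days.
With Z inserted, Inspection now waits for max(Permits, POS, Hiring, Z).
New critical path: Lease→Permits→Hiring→POS→Inspection = 3+8+7+10+7 = 35 ⇒ 35 days.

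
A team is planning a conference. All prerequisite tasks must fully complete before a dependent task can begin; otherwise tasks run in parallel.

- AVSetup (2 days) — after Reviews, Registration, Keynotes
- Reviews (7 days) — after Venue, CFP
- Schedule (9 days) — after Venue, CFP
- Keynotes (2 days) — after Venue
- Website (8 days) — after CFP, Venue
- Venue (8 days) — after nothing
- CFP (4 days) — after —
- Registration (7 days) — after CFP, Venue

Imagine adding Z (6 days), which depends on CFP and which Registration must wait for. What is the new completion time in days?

19

Originally the job takes 17 days.
With Z inserted, Registration now waits for max(CFP, Venue, Z).
New critical path: CFP→Z→Registration→AVSetup = 4+6+7+2 = 19 ⇒ 19 days.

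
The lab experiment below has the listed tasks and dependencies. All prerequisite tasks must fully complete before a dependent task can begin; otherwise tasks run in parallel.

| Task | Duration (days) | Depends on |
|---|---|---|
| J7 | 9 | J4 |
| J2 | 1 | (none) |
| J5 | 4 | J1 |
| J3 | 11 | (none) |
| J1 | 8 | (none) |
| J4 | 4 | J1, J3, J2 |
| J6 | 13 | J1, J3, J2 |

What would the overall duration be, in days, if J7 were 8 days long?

Baseline: J3→J4→J7 = 11+4+9 = 24 → 24 days.
J7 is on the critical path; changing it to 8 makes that path 23 days.
New critical path: J3→J6 = 11+13 = 24 ⇒ 24 days.

24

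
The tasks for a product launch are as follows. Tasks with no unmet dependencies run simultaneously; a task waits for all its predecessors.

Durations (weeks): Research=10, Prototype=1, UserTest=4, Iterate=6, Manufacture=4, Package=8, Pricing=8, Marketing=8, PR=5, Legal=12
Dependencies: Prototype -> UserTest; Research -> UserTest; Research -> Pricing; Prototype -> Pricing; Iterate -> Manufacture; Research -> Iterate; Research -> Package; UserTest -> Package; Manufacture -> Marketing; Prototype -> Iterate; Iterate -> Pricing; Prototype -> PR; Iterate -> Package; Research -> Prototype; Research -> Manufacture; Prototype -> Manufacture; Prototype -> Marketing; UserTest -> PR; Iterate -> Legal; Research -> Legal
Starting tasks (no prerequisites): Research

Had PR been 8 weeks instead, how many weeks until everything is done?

Actual critical path: Research→Prototype→Iterate→Manufacture→Marketing = 10+1+6+4+8 = 29 ⇒ 29 weeks.
The longest path through PR is only 20 weeks, so PR has float 9.
The critical path is still Research→Prototype→Iterate→Manufacture→Marketing; finish is now 29 weeks.

29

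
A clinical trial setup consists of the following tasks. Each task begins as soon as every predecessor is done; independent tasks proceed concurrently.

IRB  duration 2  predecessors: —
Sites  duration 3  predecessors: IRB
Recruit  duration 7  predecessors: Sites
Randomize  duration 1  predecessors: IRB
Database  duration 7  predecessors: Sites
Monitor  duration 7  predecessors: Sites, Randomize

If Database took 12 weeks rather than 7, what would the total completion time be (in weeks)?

The binding path is IRB→Sites→Database = 2+3+7 = 12; finish at 12 weeks.
Database lies on that path, so at 12 weeks the path becomes 17 weeks.
That remains the longest chain; total 17 weeks.

17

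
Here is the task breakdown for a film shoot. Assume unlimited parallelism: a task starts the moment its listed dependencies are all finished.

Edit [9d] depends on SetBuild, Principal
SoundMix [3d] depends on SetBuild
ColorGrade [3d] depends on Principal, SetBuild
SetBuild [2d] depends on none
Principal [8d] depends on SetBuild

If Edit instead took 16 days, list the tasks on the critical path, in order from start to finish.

SetBuild, Principal, Edit

Baseline: SetBuild→Principal→Edit = 2+8+9 = 19 → 19 days.
Edit lies on that path, so at 16 days the path becomes 26 days.
That remains the longest chain; total 26 days.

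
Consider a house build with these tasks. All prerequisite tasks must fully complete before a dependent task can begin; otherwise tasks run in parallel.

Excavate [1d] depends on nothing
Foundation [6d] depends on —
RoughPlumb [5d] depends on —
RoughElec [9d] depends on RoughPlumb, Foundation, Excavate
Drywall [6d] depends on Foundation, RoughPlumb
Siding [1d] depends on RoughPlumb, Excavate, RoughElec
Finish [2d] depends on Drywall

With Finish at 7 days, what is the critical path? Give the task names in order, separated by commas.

Foundation, Drywall, Finish

The binding path is Foundation→RoughElec→Siding = 6+9+1 = 16; finish at 16 days.
Finish is off the critical path — its longest chain is 14 days, giving 2 of slack.
New critical path: Foundation→Drywall→Finish = 6+6+7 = 19 ⇒ 19 days.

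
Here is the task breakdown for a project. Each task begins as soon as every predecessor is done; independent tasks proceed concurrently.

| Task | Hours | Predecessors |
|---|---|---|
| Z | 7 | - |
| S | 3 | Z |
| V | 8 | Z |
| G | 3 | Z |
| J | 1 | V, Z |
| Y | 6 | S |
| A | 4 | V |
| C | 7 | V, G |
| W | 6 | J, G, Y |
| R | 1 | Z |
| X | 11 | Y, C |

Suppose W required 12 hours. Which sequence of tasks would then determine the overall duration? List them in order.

Z, V, C, X

As given, the longest chain is Z→V→C→X = 7+8+7+11 = 33, so the finish is 33 hours.
W has 11 hours of float (longest path through it is 22).
That remains the longest chain; total 33 hours.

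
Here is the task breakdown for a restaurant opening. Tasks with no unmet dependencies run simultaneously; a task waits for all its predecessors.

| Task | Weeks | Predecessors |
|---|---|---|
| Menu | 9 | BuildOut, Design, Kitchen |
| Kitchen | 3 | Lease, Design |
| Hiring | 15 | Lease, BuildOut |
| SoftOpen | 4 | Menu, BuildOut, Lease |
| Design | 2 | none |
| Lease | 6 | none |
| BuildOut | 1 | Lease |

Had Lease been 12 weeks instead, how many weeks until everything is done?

28

Baseline: Lease→BuildOut→Hiring = 6+1+15 = 22 → 22 weeks.
Lease lies on that path, so at 12 weeks the path becomes 28 weeks.
That remains the longest chain; total 28 weeks.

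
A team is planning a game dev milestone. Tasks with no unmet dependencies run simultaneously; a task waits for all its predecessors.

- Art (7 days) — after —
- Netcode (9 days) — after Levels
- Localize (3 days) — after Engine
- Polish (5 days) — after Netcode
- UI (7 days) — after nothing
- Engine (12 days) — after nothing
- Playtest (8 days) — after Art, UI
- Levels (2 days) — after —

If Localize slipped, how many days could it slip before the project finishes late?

1

Critical path: Levels→Netcode→Polish = 2+9+5 = 16, so the finish is 16 days.
Longest path through Localize: 15 days (earliest finish 15, latest finish 16).
Float = 16 − 15 = 1.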